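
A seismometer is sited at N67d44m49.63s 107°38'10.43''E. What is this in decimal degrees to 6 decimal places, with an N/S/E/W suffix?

Latitude: 67° + 44/60 + 49.63/3600 = 67 + 0.733333 + 0.013786 = 67.7471194
λ: 107° + 38/60 + 10.43/3600 = 107 + 0.633333 + 0.002897 = 107.6362306

67.747119° N, 107.636231° E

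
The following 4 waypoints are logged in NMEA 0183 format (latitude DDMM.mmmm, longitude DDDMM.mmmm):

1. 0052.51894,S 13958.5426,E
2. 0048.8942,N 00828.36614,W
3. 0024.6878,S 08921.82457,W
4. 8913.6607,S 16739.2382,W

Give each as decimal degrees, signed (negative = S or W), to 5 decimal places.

Point 1:
  Latitude: degrees = first 2 digits = 0, minutes = 52.51894; 0 + 52.51894/60 = 0.875316
  S → negative
  Longitude: split at 3 digits → 139° and 58.5426′; 139 + 58.5426/60 = 139.975710
  E ⇒ keep positive
Point 2:
  Lat: split at 2 digits → 00° and 48.8942′; 0 + 48.8942/60 = 0.814903
  N ⇒ keep positive
  Longitude: degrees = first 3 digits = 8, minutes = 28.36614; 8 + 28.36614/60 = 8.472769
  W → negative
Point 3:
  φ: split at 2 digits → 00° and 24.6878′; 0 + 24.6878/60 = 0.411463
  S ⇒ negate
  Longitude: split at 3 digits → 089° and 21.82457′; 89 + 21.82457/60 = 89.363743
  W ⇒ negate
Point 4:
  φ: split at 2 digits → 89° and 13.6607′; 89 + 13.6607/60 = 89.227678
  hemisphere S, so the sign is −
  Longitude: split at 3 digits → 167° and 39.2382′; 167 + 39.2382/60 = 167.653970
  W ⇒ negate

1. -0.87532, 139.97571
2. 0.81490, -8.47277
3. -0.41146, -89.36374
4. -89.22768, -167.65397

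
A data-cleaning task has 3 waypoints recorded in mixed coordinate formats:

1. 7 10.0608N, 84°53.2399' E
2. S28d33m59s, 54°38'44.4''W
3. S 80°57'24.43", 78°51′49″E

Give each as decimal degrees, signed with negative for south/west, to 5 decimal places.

1. 7.16768, 84.88733
2. -28.56639, -54.64567
3. -80.95679, 78.86361

Point 1:
  Latitude: 7 + 10.0608/60 = 7.167680
  N → positive
  Lon: 84 + 53.2399/60 = 84.887332
  E → positive
Point 2:
  Lat: 28 + 33/60 + 59/3600 = 28.566389
  S ⇒ negate
  λ: 54 + 38/60 + 44.4/3600 = 54.645667
  W ⇒ negate
Point 3:
  φ: 80 + 57/60 + 24.43/3600 = 80.956786
  S → negative
  λ: 78 + 51/60 + 49/3600 = 78.863611
  E ⇒ keep positive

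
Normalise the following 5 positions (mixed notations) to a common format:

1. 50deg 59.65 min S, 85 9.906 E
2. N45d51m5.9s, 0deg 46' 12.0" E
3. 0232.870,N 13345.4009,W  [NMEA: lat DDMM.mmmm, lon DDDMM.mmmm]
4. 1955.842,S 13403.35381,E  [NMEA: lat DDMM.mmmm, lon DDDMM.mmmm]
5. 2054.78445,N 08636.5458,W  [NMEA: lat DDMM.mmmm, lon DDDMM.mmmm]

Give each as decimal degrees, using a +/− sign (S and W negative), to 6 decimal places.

1. -50.994167, 85.165100
2. 45.851639, 0.770000
3. 2.547833, -133.756682
4. -19.930700, 134.055897
5. 20.913074, -86.609097

Point 1:
  φ: 59.65′ = 0.994167°; total 50.9941667
  S ⇒ negate
  Lon: 85 + 9.906/60 = 85.1651000
  E ⇒ keep positive
Point 2:
  φ: 45 + 51/60 + 5.9/3600 = 45.8516389
  N ⇒ keep positive
  Longitude: 46′ + 12″ = 46.20000′; 0 + 46.20000/60 = 0.7700000
  E ⇒ keep positive
Point 3:
  Latitude: degrees = first 2 digits = 2, minutes = 32.87; 2 + 32.87/60 = 2.5478333
  N → positive
  Longitude: split at 3 digits → 133° and 45.4009′; 133 + 45.4009/60 = 133.7566817
  W → negative
Point 4:
  Lat: split at 2 digits → 19° and 55.842′; 19 + 55.842/60 = 19.9307000
  S → negative
  λ: degrees = first 3 digits = 134, minutes = 3.35381; 134 + 3.35381/60 = 134.0558968
  E → positive
Point 5:
  Lat: degrees = first 2 digits = 20, minutes = 54.78445; 20 + 54.78445/60 = 20.9130742
  N ⇒ keep positive
  Lon: split at 3 digits → 086° and 36.5458′; 86 + 36.5458/60 = 86.6090967
  hemisphere W, so the sign is −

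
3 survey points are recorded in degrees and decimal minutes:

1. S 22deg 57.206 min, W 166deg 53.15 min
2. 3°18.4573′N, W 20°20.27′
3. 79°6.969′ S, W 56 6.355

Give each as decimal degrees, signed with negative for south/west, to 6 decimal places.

Point 1:
  φ: 57.206′ = 0.953433°; total 22.9534333
  hemisphere S, so the sign is −
  Lon: 53.15′ = 0.885833°; total 166.8858333
  W ⇒ negate
Point 2:
  Latitude: 18.4573′ = 0.307622°; total 3.3076217
  N ⇒ keep positive
  Longitude: 20.27′ = 0.337833°; total 20.3378333
  W → negative
Point 3:
  φ: 6.969′ = 0.116150°; total 79.1161500
  S ⇒ negate
  Lon: 6.355′ = 0.105917°; total 56.1059167
  W → negative

1. -22.953433, -166.885833
2. 3.307622, -20.337833
3. -79.116150, -56.105917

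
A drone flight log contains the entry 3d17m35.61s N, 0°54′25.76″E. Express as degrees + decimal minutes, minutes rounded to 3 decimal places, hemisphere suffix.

3° 17.594′ N, 0° 54.429′ E

Lat: 17 + 35.61/60 = 17.59350′
Lon: seconds/60 = 0.42933; minutes = 54 + 0.42933 = 54.42933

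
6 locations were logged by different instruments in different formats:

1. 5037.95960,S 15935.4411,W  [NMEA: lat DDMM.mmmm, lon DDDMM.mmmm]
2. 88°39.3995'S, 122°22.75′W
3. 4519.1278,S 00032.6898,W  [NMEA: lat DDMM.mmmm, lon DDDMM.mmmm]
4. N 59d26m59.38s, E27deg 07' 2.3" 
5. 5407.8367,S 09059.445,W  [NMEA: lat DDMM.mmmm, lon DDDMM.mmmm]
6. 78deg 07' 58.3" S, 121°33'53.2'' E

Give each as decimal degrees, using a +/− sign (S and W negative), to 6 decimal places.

1. -50.632660, -159.590685
2. -88.656658, -122.379167
3. -45.318797, -0.544830
4. 59.449828, 27.117306
5. -54.130612, -90.990750
6. -78.132861, 121.564778

Point 1:
  φ: degrees = first 2 digits = 50, minutes = 37.9596; 50 + 37.9596/60 = 50.6326600
  hemisphere S, so the sign is −
  λ: split at 3 digits → 159° and 35.4411′; 159 + 35.4411/60 = 159.5906850
  hemisphere W, so the sign is −
Point 2:
  Latitude: 88 + 39.3995/60 = 88.6566583
  S ⇒ negate
  λ: 22.75′ = 0.379167°; total 122.3791667
  W ⇒ negate
Point 3:
  Latitude: split at 2 digits → 45° and 19.1278′; 45 + 19.1278/60 = 45.3187967
  S → negative
  λ: degrees = first 3 digits = 0, minutes = 32.6898; 0 + 32.6898/60 = 0.5448300
  W → negative
Point 4:
  Latitude: 59 + 26/60 + 59.38/3600 = 59.4498278
  N ⇒ keep positive
  Lon: 7′ + 2.3″ = 7.03833′; 27 + 7.03833/60 = 27.1173056
  E ⇒ keep positive
Point 5:
  φ: split at 2 digits → 54° and 7.8367′; 54 + 7.8367/60 = 54.1306117
  S ⇒ negate
  Lon: split at 3 digits → 090° and 59.445′; 90 + 59.445/60 = 90.9907500
  W → negative
Point 6:
  Lat: 7′ + 58.3″ = 7.97167′; 78 + 7.97167/60 = 78.1328611
  S ⇒ negate
  Longitude: 121 + 33/60 + 53.2/3600 = 121.5647778
  E ⇒ keep positive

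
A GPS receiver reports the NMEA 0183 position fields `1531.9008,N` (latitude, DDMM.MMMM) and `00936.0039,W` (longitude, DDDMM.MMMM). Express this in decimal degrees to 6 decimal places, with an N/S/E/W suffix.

15.531680° N, 9.600065° W

Lat: split at 2 digits → 15° and 31.9008′; 15 + 31.9008/60 = 15.5316800
Longitude: split at 3 digits → 009° and 36.0039′; 9 + 36.0039/60 = 9.6000650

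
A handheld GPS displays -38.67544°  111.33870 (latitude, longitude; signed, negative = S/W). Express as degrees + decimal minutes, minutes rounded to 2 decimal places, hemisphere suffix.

Latitude is negative → S; |value| = 38.675440
φ: fractional part 0.675440 → 40.5264 minutes
Longitude: 111° + 0.338700 × 60 = 111° 20.3220′

38° 40.53′ S, 111° 20.32′ E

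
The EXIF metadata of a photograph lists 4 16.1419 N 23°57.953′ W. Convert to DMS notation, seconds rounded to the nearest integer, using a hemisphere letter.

Latitude: 16.14190′ → 16′ and 0.14190 × 60 = 8.51″
λ: fractional minutes 0.95300 × 60 = 57.18″

4°16′9″ N, 23°57′57″ W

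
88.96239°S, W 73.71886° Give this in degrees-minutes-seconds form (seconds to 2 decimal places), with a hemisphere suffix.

88°57′44.60″ S, 73°43′7.90″ W

φ: whole degrees 88; 57.74340′ → 57′ and 44.6040″
λ: 0.718860 × 60 = 43.13160′ → 43′, remainder × 60 = 7.8960″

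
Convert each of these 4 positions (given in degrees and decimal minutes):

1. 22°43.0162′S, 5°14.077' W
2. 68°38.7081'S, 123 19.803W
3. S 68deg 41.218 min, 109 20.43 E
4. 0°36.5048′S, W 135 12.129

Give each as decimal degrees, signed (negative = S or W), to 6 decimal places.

Point 1:
  Lat: 43.0162′ = 0.716937°; total 22.7169367
  S ⇒ negate
  λ: 5 + 14.077/60 = 5.2346167
  hemisphere W, so the sign is −
Point 2:
  φ: 68 + 38.7081/60 = 68.6451350
  S → negative
  Longitude: 123 + 19.803/60 = 123.3300500
  W ⇒ negate
Point 3:
  Lat: 41.218′ = 0.686967°; total 68.6869667
  S → negative
  Longitude: 20.43′ = 0.340500°; total 109.3405000
  E → positive
Point 4:
  φ: 36.5048′ = 0.608413°; total 0.6084133
  S ⇒ negate
  Lon: 12.129′ = 0.202150°; total 135.2021500
  hemisphere W, so the sign is −

1. -22.716937, -5.234617
2. -68.645135, -123.330050
3. -68.686967, 109.340500
4. -0.608413, -135.202150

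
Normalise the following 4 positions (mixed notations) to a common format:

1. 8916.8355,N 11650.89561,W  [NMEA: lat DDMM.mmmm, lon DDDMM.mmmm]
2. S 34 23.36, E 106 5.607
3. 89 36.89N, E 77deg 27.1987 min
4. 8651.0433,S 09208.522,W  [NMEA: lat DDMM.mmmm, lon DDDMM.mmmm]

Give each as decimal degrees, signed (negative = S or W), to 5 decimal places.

Point 1:
  φ: split at 2 digits → 89° and 16.8355′; 89 + 16.8355/60 = 89.280592
  N ⇒ keep positive
  Lon: degrees = first 3 digits = 116, minutes = 50.89561; 116 + 50.89561/60 = 116.848260
  W → negative
Point 2:
  Latitude: 23.36′ = 0.389333°; total 34.389333
  S → negative
  λ: 5.607′ = 0.093450°; total 106.093450
  E → positive
Point 3:
  Latitude: 36.89′ = 0.614833°; total 89.614833
  N → positive
  Longitude: 77 + 27.1987/60 = 77.453312
  E → positive
Point 4:
  Lat: split at 2 digits → 86° and 51.0433′; 86 + 51.0433/60 = 86.850722
  hemisphere S, so the sign is −
  λ: degrees = first 3 digits = 92, minutes = 8.522; 92 + 8.522/60 = 92.142033
  hemisphere W, so the sign is −

1. 89.28059, -116.84826
2. -34.38933, 106.09345
3. 89.61483, 77.45331
4. -86.85072, -92.14203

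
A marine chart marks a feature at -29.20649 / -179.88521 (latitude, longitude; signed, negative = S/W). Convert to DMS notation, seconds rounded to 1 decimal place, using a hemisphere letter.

29°12′23.4″ S, 179°53′6.8″ W

Latitude is negative → S; |value| = 29.206490
Latitude: 0.206490° → 12.38940′; 0.38940 × 60 = 23.364″
Longitude is negative → W; |value| = 179.885210
Longitude: whole degrees 179; 53.11260′ → 53′ and 6.756″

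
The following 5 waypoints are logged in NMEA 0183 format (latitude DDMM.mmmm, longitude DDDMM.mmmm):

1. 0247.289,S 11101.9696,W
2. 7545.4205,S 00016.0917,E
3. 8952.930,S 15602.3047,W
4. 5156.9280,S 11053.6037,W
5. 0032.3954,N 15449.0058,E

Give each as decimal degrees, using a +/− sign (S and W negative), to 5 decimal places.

Point 1:
  Latitude: split at 2 digits → 02° and 47.289′; 2 + 47.289/60 = 2.788150
  S ⇒ negate
  Lon: split at 3 digits → 111° and 1.9696′; 111 + 1.9696/60 = 111.032827
  W → negative
Point 2:
  Latitude: split at 2 digits → 75° and 45.4205′; 75 + 45.4205/60 = 75.757008
  S → negative
  λ: degrees = first 3 digits = 0, minutes = 16.0917; 0 + 16.0917/60 = 0.268195
  E ⇒ keep positive
Point 3:
  φ: split at 2 digits → 89° and 52.93′; 89 + 52.93/60 = 89.882167
  S ⇒ negate
  Longitude: split at 3 digits → 156° and 2.3047′; 156 + 2.3047/60 = 156.038412
  hemisphere W, so the sign is −
Point 4:
  Lat: split at 2 digits → 51° and 56.928′; 51 + 56.928/60 = 51.948800
  hemisphere S, so the sign is −
  λ: degrees = first 3 digits = 110, minutes = 53.6037; 110 + 53.6037/60 = 110.893395
  hemisphere W, so the sign is −
Point 5:
  Latitude: degrees = first 2 digits = 0, minutes = 32.3954; 0 + 32.3954/60 = 0.539923
  N ⇒ keep positive
  Longitude: degrees = first 3 digits = 154, minutes = 49.0058; 154 + 49.0058/60 = 154.816763
  E → positive

1. -2.78815, -111.03283
2. -75.75701, 0.26820
3. -89.88217, -156.03841
4. -51.94880, -110.89340
5. 0.53992, 154.81676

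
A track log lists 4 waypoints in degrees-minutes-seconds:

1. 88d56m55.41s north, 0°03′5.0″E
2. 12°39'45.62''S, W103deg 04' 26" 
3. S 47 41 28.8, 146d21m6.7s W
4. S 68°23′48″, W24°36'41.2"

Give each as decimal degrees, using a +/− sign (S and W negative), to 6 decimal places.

Point 1:
  Lat: 88 + 56/60 + 55.41/3600 = 88.9487250
  N ⇒ keep positive
  Lon: 3′ + 5″ = 3.08333′; 0 + 3.08333/60 = 0.0513889
  E ⇒ keep positive
Point 2:
  Lat: 12° + 39/60 + 45.62/3600 = 12 + 0.650000 + 0.012672 = 12.6626722
  S → negative
  λ: 103 + 4/60 + 26/3600 = 103.0738889
  W ⇒ negate
Point 3:
  Lat: 41′ + 28.8″ = 41.48000′; 47 + 41.48000/60 = 47.6913333
  S → negative
  Lon: 146° + 21/60 + 6.7/3600 = 146 + 0.350000 + 0.001861 = 146.3518611
  W ⇒ negate
Point 4:
  Lat: 23′ + 48″ = 23.80000′; 68 + 23.80000/60 = 68.3966667
  S ⇒ negate
  Longitude: 24 + 36/60 + 41.2/3600 = 24.6114444
  W → negative

1. 88.948725, 0.051389
2. -12.662672, -103.073889
3. -47.691333, -146.351861
4. -68.396667, -24.611444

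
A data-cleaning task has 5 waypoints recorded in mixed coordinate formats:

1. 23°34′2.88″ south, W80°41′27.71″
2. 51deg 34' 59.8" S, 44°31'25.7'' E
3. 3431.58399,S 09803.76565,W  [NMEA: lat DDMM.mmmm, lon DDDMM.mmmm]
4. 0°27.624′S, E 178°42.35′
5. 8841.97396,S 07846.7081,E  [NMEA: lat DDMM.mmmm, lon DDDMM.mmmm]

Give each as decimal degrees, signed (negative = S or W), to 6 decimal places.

1. -23.567467, -80.691031
2. -51.583278, 44.523806
3. -34.526400, -98.062761
4. -0.460400, 178.705833
5. -88.699566, 78.778468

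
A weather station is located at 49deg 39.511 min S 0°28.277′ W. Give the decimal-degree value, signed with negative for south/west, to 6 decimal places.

φ: 39.511′ = 0.658517°; total 49.6585167
S ⇒ negate
Longitude: 28.277′ = 0.471283°; total 0.4712833
W ⇒ negate

-49.658517, -0.471283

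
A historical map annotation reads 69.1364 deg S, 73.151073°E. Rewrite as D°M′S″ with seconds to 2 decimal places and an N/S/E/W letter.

69°08′11.04″ S, 73°09′3.86″ E

Lat: 0.136400 × 60 = 8.18400′ → 8′, remainder × 60 = 11.0400″
λ: whole degrees 73; 9.06438′ → 9′ and 3.8628″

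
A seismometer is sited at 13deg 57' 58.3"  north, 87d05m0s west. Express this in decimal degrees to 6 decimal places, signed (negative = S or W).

13.966194, -87.083333

Latitude: 13 + 57/60 + 58.3/3600 = 13.9661944
N ⇒ keep positive
λ: 87° + 5/60 + 0/3600 = 87 + 0.083333 + 0.000000 = 87.0833333
hemisphere W, so the sign is −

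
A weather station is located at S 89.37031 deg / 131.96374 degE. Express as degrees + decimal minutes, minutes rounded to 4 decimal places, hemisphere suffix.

89° 22.2186′ S, 131° 57.8244′ E

φ: minutes = (89.370310 − 89) × 60 = 22.218600
Longitude: fractional part 0.963740 → 57.824400 minutes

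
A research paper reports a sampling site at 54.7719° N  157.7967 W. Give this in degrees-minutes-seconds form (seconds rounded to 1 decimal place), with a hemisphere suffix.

54°46′18.8″ N, 157°47′48.1″ W

Lat: whole degrees 54; 46.31400′ → 46′ and 18.840″
Lon: 0.796700° → 47.80200′; 0.80200 × 60 = 48.120″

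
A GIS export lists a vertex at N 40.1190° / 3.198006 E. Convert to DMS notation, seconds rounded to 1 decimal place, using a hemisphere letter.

40°07′8.4″ N, 3°11′52.8″ E

φ: whole degrees 40; 7.14000′ → 7′ and 8.400″
λ: 0.198006 × 60 = 11.88036′ → 11′, remainder × 60 = 52.822″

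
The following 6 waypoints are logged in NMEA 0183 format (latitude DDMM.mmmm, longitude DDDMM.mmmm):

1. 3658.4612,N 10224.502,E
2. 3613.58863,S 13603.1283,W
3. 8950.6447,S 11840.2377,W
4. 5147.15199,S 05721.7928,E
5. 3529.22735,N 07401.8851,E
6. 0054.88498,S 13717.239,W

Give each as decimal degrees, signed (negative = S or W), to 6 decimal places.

Point 1:
  Latitude: degrees = first 2 digits = 36, minutes = 58.4612; 36 + 58.4612/60 = 36.9743533
  N → positive
  Lon: split at 3 digits → 102° and 24.502′; 102 + 24.502/60 = 102.4083667
  E → positive
Point 2:
  Latitude: split at 2 digits → 36° and 13.58863′; 36 + 13.58863/60 = 36.2264772
  hemisphere S, so the sign is −
  Longitude: degrees = first 3 digits = 136, minutes = 3.1283; 136 + 3.1283/60 = 136.0521383
  W → negative
Point 3:
  Lat: split at 2 digits → 89° and 50.6447′; 89 + 50.6447/60 = 89.8440783
  hemisphere S, so the sign is −
  λ: split at 3 digits → 118° and 40.2377′; 118 + 40.2377/60 = 118.6706283
  hemisphere W, so the sign is −
Point 4:
  φ: degrees = first 2 digits = 51, minutes = 47.15199; 51 + 47.15199/60 = 51.7858665
  S ⇒ negate
  Lon: degrees = first 3 digits = 57, minutes = 21.7928; 57 + 21.7928/60 = 57.3632133
  E ⇒ keep positive
Point 5:
  Lat: degrees = first 2 digits = 35, minutes = 29.22735; 35 + 29.22735/60 = 35.4871225
  N ⇒ keep positive
  λ: degrees = first 3 digits = 74, minutes = 1.8851; 74 + 1.8851/60 = 74.0314183
  E → positive
Point 6:
  Lat: degrees = first 2 digits = 0, minutes = 54.88498; 0 + 54.88498/60 = 0.9147497
  hemisphere S, so the sign is −
  Lon: split at 3 digits → 137° and 17.239′; 137 + 17.239/60 = 137.2873167
  W → negative

1. 36.974353, 102.408367
2. -36.226477, -136.052138
3. -89.844078, -118.670628
4. -51.785867, 57.363213
5. 35.487123, 74.031418
6. -0.914750, -137.287317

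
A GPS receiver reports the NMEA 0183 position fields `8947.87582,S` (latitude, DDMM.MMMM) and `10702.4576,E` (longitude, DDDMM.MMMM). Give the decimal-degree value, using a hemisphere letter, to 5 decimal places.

Latitude: split at 2 digits → 89° and 47.87582′; 89 + 47.87582/60 = 89.797930
Lon: split at 3 digits → 107° and 2.4576′; 107 + 2.4576/60 = 107.040960

89.79793° S, 107.04096° E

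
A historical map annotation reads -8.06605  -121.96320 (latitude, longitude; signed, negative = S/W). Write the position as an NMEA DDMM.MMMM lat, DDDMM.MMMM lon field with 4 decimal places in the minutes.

0803.9630,S / 12157.7920,W

Latitude is negative → S; |value| = 8.066050
Lat: fractional part 0.066050 → 3.963000 minutes
Longitude is negative → W; |value| = 121.963200
Longitude: minutes = (121.963200 − 121) × 60 = 57.792000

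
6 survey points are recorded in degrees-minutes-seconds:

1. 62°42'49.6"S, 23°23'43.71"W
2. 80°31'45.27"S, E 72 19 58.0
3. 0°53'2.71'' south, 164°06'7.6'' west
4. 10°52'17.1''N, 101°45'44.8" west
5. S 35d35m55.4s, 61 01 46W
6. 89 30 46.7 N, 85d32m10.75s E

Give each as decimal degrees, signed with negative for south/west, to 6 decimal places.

Point 1:
  Lat: 62 + 42/60 + 49.6/3600 = 62.7137778
  hemisphere S, so the sign is −
  Lon: 23′ + 43.71″ = 23.72850′; 23 + 23.72850/60 = 23.3954750
  W → negative
Point 2:
  Latitude: 80° + 31/60 + 45.27/3600 = 80 + 0.516667 + 0.012575 = 80.5292417
  S ⇒ negate
  Lon: 19′ + 58″ = 19.96667′; 72 + 19.96667/60 = 72.3327778
  E → positive
Point 3:
  Lat: 0° + 53/60 + 2.71/3600 = 0 + 0.883333 + 0.000753 = 0.8840861
  S → negative
  Lon: 6′ + 7.6″ = 6.12667′; 164 + 6.12667/60 = 164.1021111
  W ⇒ negate
Point 4:
  Lat: 10 + 52/60 + 17.1/3600 = 10.8714167
  N → positive
  Longitude: 45′ + 44.8″ = 45.74667′; 101 + 45.74667/60 = 101.7624444
  hemisphere W, so the sign is −
Point 5:
  φ: 35 + 35/60 + 55.4/3600 = 35.5987222
  S → negative
  Lon: 61° + 1/60 + 46/3600 = 61 + 0.016667 + 0.012778 = 61.0294444
  W → negative
Point 6:
  Lat: 89 + 30/60 + 46.7/3600 = 89.5129722
  N → positive
  Lon: 85° + 32/60 + 10.75/3600 = 85 + 0.533333 + 0.002986 = 85.5363194
  E ⇒ keep positive

1. -62.713778, -23.395475
2. -80.529242, 72.332778
3. -0.884086, -164.102111
4. 10.871417, -101.762444
5. -35.598722, -61.029444
6. 89.512972, 85.536319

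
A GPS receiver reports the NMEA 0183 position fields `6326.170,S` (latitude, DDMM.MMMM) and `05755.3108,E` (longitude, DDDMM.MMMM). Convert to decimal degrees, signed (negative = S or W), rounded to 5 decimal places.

-63.43617, 57.92185

Latitude: degrees = first 2 digits = 63, minutes = 26.17; 63 + 26.17/60 = 63.436167
hemisphere S, so the sign is −
Longitude: degrees = first 3 digits = 57, minutes = 55.3108; 57 + 55.3108/60 = 57.921847
E → positive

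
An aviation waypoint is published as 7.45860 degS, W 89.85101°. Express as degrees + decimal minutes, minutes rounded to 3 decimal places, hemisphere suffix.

7° 27.516′ S, 89° 51.061′ W

φ: minutes = (7.458600 − 7) × 60 = 27.51600
Longitude: fractional part 0.851010 → 51.06060 minutes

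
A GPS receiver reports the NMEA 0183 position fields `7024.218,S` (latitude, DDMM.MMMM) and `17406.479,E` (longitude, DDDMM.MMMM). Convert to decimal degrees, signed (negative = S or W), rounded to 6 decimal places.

-70.403633, 174.107983

Lat: split at 2 digits → 70° and 24.218′; 70 + 24.218/60 = 70.4036333
S → negative
Lon: degrees = first 3 digits = 174, minutes = 6.479; 174 + 6.479/60 = 174.1079833
E ⇒ keep positive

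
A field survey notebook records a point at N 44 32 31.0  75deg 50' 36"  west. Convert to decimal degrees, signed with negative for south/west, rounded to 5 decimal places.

Lat: 44° + 32/60 + 31/3600 = 44 + 0.533333 + 0.008611 = 44.541944
N → positive
Lon: 75° + 50/60 + 36/3600 = 75 + 0.833333 + 0.010000 = 75.843333
W ⇒ negate

44.54194, -75.84333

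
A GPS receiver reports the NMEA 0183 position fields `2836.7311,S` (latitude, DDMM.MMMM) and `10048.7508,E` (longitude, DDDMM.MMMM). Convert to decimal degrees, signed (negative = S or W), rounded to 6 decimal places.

-28.612185, 100.812513

Lat: degrees = first 2 digits = 28, minutes = 36.7311; 28 + 36.7311/60 = 28.6121850
S ⇒ negate
Longitude: degrees = first 3 digits = 100, minutes = 48.7508; 100 + 48.7508/60 = 100.8125133
E → positive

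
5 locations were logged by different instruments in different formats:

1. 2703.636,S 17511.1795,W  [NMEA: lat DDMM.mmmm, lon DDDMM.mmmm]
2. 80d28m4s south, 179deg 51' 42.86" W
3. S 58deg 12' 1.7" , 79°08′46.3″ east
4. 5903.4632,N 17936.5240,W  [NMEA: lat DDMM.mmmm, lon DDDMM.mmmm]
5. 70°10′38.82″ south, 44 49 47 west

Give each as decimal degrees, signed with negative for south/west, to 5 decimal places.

1. -27.06060, -175.18633
2. -80.46778, -179.86191
3. -58.20047, 79.14619
4. 59.05772, -179.60873
5. -70.17745, -44.82972

Point 1:
  φ: degrees = first 2 digits = 27, minutes = 3.636; 27 + 3.636/60 = 27.060600
  hemisphere S, so the sign is −
  λ: split at 3 digits → 175° and 11.1795′; 175 + 11.1795/60 = 175.186325
  W → negative
Point 2:
  Latitude: 80 + 28/60 + 4/3600 = 80.467778
  hemisphere S, so the sign is −
  λ: 179° + 51/60 + 42.86/3600 = 179 + 0.850000 + 0.011906 = 179.861906
  W → negative
Point 3:
  Lat: 58 + 12/60 + 1.7/3600 = 58.200472
  hemisphere S, so the sign is −
  Lon: 8′ + 46.3″ = 8.77167′; 79 + 8.77167/60 = 79.146194
  E ⇒ keep positive
Point 4:
  φ: degrees = first 2 digits = 59, minutes = 3.4632; 59 + 3.4632/60 = 59.057720
  N ⇒ keep positive
  Longitude: split at 3 digits → 179° and 36.524′; 179 + 36.524/60 = 179.608733
  W ⇒ negate
Point 5:
  φ: 70 + 10/60 + 38.82/3600 = 70.177450
  S ⇒ negate
  Longitude: 44° + 49/60 + 47/3600 = 44 + 0.816667 + 0.013056 = 44.829722
  W ⇒ negate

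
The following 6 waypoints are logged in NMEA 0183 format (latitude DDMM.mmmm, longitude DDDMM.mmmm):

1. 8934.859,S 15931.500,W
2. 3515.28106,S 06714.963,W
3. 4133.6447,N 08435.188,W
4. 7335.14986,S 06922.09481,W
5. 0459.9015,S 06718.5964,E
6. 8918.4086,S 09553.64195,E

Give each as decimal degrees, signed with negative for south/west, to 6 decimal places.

1. -89.580983, -159.525000
2. -35.254684, -67.249383
3. 41.560745, -84.586467
4. -73.585831, -69.368247
5. -4.998358, 67.309940
6. -89.306810, 95.894033

Point 1:
  φ: split at 2 digits → 89° and 34.859′; 89 + 34.859/60 = 89.5809833
  S → negative
  Lon: degrees = first 3 digits = 159, minutes = 31.5; 159 + 31.5/60 = 159.5250000
  W → negative
Point 2:
  Latitude: degrees = first 2 digits = 35, minutes = 15.28106; 35 + 15.28106/60 = 35.2546843
  S ⇒ negate
  λ: degrees = first 3 digits = 67, minutes = 14.963; 67 + 14.963/60 = 67.2493833
  hemisphere W, so the sign is −
Point 3:
  φ: degrees = first 2 digits = 41, minutes = 33.6447; 41 + 33.6447/60 = 41.5607450
  N ⇒ keep positive
  Lon: degrees = first 3 digits = 84, minutes = 35.188; 84 + 35.188/60 = 84.5864667
  W → negative
Point 4:
  φ: split at 2 digits → 73° and 35.14986′; 73 + 35.14986/60 = 73.5858310
  hemisphere S, so the sign is −
  Longitude: degrees = first 3 digits = 69, minutes = 22.09481; 69 + 22.09481/60 = 69.3682468
  W → negative
Point 5:
  Latitude: degrees = first 2 digits = 4, minutes = 59.9015; 4 + 59.9015/60 = 4.9983583
  hemisphere S, so the sign is −
  Longitude: split at 3 digits → 067° and 18.5964′; 67 + 18.5964/60 = 67.3099400
  E ⇒ keep positive
Point 6:
  Lat: degrees = first 2 digits = 89, minutes = 18.4086; 89 + 18.4086/60 = 89.3068100
  hemisphere S, so the sign is −
  Longitude: split at 3 digits → 095° and 53.64195′; 95 + 53.64195/60 = 95.8940325
  E → positive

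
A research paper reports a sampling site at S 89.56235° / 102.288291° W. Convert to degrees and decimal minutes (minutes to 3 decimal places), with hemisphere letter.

Latitude: minutes = (89.562350 − 89) × 60 = 33.74100
Longitude: minutes = (102.288291 − 102) × 60 = 17.29746

89° 33.741′ S, 102° 17.297′ W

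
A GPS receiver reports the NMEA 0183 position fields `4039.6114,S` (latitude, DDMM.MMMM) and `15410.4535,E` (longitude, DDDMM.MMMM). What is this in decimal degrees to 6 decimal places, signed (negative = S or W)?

-40.660190, 154.174225

Lat: split at 2 digits → 40° and 39.6114′; 40 + 39.6114/60 = 40.6601900
S → negative
Longitude: degrees = first 3 digits = 154, minutes = 10.4535; 154 + 10.4535/60 = 154.1742250
E ⇒ keep positive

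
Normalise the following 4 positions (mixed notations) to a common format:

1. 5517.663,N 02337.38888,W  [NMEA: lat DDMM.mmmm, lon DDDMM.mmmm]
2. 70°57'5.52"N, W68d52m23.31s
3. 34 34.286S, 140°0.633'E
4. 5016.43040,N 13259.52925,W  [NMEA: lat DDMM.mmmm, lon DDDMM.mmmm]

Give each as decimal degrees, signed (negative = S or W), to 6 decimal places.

1. 55.294383, -23.623148
2. 70.951533, -68.873142
3. -34.571433, 140.010550
4. 50.273840, -132.992154

Point 1:
  φ: degrees = first 2 digits = 55, minutes = 17.663; 55 + 17.663/60 = 55.2943833
  N → positive
  λ: degrees = first 3 digits = 23, minutes = 37.38888; 23 + 37.38888/60 = 23.6231480
  hemisphere W, so the sign is −
Point 2:
  Lat: 70° + 57/60 + 5.52/3600 = 70 + 0.950000 + 0.001533 = 70.9515333
  N ⇒ keep positive
  Longitude: 68° + 52/60 + 23.31/3600 = 68 + 0.866667 + 0.006475 = 68.8731417
  W → negative
Point 3:
  Lat: 34.286′ = 0.571433°; total 34.5714333
  hemisphere S, so the sign is −
  Lon: 140 + 0.633/60 = 140.0105500
  E → positive
Point 4:
  Latitude: degrees = first 2 digits = 50, minutes = 16.4304; 50 + 16.4304/60 = 50.2738400
  N → positive
  λ: degrees = first 3 digits = 132, minutes = 59.52925; 132 + 59.52925/60 = 132.9921542
  W → negative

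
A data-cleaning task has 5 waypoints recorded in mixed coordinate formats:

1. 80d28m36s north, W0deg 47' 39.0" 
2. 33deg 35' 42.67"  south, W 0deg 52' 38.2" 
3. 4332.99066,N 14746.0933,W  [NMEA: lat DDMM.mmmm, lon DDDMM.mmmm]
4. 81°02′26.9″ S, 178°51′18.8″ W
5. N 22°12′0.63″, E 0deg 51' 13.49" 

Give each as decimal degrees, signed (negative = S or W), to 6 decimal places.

Point 1:
  Latitude: 80 + 28/60 + 36/3600 = 80.4766667
  N ⇒ keep positive
  Lon: 0° + 47/60 + 39/3600 = 0 + 0.783333 + 0.010833 = 0.7941667
  W → negative
Point 2:
  φ: 35′ + 42.67″ = 35.71117′; 33 + 35.71117/60 = 33.5951861
  S → negative
  λ: 0 + 52/60 + 38.2/3600 = 0.8772778
  W → negative
Point 3:
  φ: degrees = first 2 digits = 43, minutes = 32.99066; 43 + 32.99066/60 = 43.5498443
  N ⇒ keep positive
  Longitude: degrees = first 3 digits = 147, minutes = 46.0933; 147 + 46.0933/60 = 147.7682217
  hemisphere W, so the sign is −
Point 4:
  Lat: 81° + 2/60 + 26.9/3600 = 81 + 0.033333 + 0.007472 = 81.0408056
  S ⇒ negate
  Longitude: 51′ + 18.8″ = 51.31333′; 178 + 51.31333/60 = 178.8552222
  W ⇒ negate
Point 5:
  Lat: 22° + 12/60 + 0.63/3600 = 22 + 0.200000 + 0.000175 = 22.2001750
  N ⇒ keep positive
  Longitude: 0 + 51/60 + 13.49/3600 = 0.8537472
  E ⇒ keep positive

1. 80.476667, -0.794167
2. -33.595186, -0.877278
3. 43.549844, -147.768222
4. -81.040806, -178.855222
5. 22.200175, 0.853747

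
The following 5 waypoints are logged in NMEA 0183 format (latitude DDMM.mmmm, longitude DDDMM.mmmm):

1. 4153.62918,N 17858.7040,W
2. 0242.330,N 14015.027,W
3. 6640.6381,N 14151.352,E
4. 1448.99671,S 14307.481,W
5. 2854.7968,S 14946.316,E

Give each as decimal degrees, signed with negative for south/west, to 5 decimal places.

1. 41.89382, -178.97840
2. 2.70550, -140.25045
3. 66.67730, 141.85587
4. -14.81661, -143.12468
5. -28.91328, 149.77193

Point 1:
  Lat: degrees = first 2 digits = 41, minutes = 53.62918; 41 + 53.62918/60 = 41.893820
  N ⇒ keep positive
  λ: split at 3 digits → 178° and 58.704′; 178 + 58.704/60 = 178.978400
  hemisphere W, so the sign is −
Point 2:
  φ: degrees = first 2 digits = 2, minutes = 42.33; 2 + 42.33/60 = 2.705500
  N → positive
  λ: degrees = first 3 digits = 140, minutes = 15.027; 140 + 15.027/60 = 140.250450
  W → negative
Point 3:
  Latitude: split at 2 digits → 66° and 40.6381′; 66 + 40.6381/60 = 66.677302
  N → positive
  Longitude: degrees = first 3 digits = 141, minutes = 51.352; 141 + 51.352/60 = 141.855867
  E → positive
Point 4:
  φ: split at 2 digits → 14° and 48.99671′; 14 + 48.99671/60 = 14.816612
  S ⇒ negate
  Lon: split at 3 digits → 143° and 7.481′; 143 + 7.481/60 = 143.124683
  W ⇒ negate
Point 5:
  Lat: split at 2 digits → 28° and 54.7968′; 28 + 54.7968/60 = 28.913280
  S → negative
  λ: split at 3 digits → 149° and 46.316′; 149 + 46.316/60 = 149.771933
  E → positive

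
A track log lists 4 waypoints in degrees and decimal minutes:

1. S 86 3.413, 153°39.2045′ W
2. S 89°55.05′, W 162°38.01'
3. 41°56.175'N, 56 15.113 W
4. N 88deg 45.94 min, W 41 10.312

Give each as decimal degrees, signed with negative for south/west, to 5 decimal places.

1. -86.05688, -153.65341
2. -89.91750, -162.63350
3. 41.93625, -56.25188
4. 88.76567, -41.17187

Point 1:
  φ: 3.413′ = 0.056883°; total 86.056883
  S → negative
  Lon: 39.2045′ = 0.653408°; total 153.653408
  W → negative
Point 2:
  Latitude: 89 + 55.05/60 = 89.917500
  S ⇒ negate
  λ: 162 + 38.01/60 = 162.633500
  W ⇒ negate
Point 3:
  Latitude: 56.175′ = 0.936250°; total 41.936250
  N ⇒ keep positive
  Longitude: 56 + 15.113/60 = 56.251883
  hemisphere W, so the sign is −
Point 4:
  φ: 88 + 45.94/60 = 88.765667
  N ⇒ keep positive
  Longitude: 10.312′ = 0.171867°; total 41.171867
  hemisphere W, so the sign is −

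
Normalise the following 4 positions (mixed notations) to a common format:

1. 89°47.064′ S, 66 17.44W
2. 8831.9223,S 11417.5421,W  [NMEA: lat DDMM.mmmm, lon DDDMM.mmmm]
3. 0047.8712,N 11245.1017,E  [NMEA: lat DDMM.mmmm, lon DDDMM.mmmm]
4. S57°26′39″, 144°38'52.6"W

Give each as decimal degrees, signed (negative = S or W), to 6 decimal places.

Point 1:
  Latitude: 89 + 47.064/60 = 89.7844000
  S ⇒ negate
  Longitude: 66 + 17.44/60 = 66.2906667
  hemisphere W, so the sign is −
Point 2:
  Latitude: split at 2 digits → 88° and 31.9223′; 88 + 31.9223/60 = 88.5320383
  hemisphere S, so the sign is −
  Lon: degrees = first 3 digits = 114, minutes = 17.5421; 114 + 17.5421/60 = 114.2923683
  W → negative
Point 3:
  φ: split at 2 digits → 00° and 47.8712′; 0 + 47.8712/60 = 0.7978533
  N ⇒ keep positive
  Longitude: degrees = first 3 digits = 112, minutes = 45.1017; 112 + 45.1017/60 = 112.7516950
  E → positive
Point 4:
  φ: 57 + 26/60 + 39/3600 = 57.4441667
  S → negative
  Lon: 38′ + 52.6″ = 38.87667′; 144 + 38.87667/60 = 144.6479444
  W → negative

1. -89.784400, -66.290667
2. -88.532038, -114.292368
3. 0.797853, 112.751695
4. -57.444167, -144.647944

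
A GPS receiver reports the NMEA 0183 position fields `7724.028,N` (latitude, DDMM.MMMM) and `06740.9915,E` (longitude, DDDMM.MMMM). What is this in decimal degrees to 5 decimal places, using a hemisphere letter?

Lat: split at 2 digits → 77° and 24.028′; 77 + 24.028/60 = 77.400467
Longitude: split at 3 digits → 067° and 40.9915′; 67 + 40.9915/60 = 67.683192

77.40047° N, 67.68319° E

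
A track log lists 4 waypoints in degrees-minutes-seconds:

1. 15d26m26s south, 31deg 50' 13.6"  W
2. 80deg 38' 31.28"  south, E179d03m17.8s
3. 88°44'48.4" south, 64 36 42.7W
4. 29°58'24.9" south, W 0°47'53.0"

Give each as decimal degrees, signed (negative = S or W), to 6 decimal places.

1. -15.440556, -31.837111
2. -80.642022, 179.054944
3. -88.746778, -64.611861
4. -29.973583, -0.798056

Point 1:
  Latitude: 26′ + 26″ = 26.43333′; 15 + 26.43333/60 = 15.4405556
  S ⇒ negate
  λ: 31 + 50/60 + 13.6/3600 = 31.8371111
  hemisphere W, so the sign is −
Point 2:
  φ: 80 + 38/60 + 31.28/3600 = 80.6420222
  S ⇒ negate
  Longitude: 179 + 3/60 + 17.8/3600 = 179.0549444
  E → positive
Point 3:
  Latitude: 44′ + 48.4″ = 44.80667′; 88 + 44.80667/60 = 88.7467778
  S ⇒ negate
  λ: 64° + 36/60 + 42.7/3600 = 64 + 0.600000 + 0.011861 = 64.6118611
  W ⇒ negate
Point 4:
  Lat: 29° + 58/60 + 24.9/3600 = 29 + 0.966667 + 0.006917 = 29.9735833
  hemisphere S, so the sign is −
  λ: 0 + 47/60 + 53/3600 = 0.7980556
  W → negative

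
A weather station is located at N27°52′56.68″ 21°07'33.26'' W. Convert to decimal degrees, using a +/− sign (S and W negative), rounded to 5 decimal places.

27.88241, -21.12591

Latitude: 52′ + 56.68″ = 52.94467′; 27 + 52.94467/60 = 27.882411
N ⇒ keep positive
Lon: 21° + 7/60 + 33.26/3600 = 21 + 0.116667 + 0.009239 = 21.125906
W ⇒ negate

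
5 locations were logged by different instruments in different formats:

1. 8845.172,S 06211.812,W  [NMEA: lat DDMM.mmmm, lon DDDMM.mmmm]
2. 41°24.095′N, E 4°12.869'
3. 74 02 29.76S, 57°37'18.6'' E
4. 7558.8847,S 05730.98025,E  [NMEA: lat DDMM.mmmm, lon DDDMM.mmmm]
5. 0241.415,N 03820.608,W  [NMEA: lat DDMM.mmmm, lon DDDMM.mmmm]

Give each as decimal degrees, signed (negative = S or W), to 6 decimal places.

1. -88.752867, -62.196867
2. 41.401583, 4.214483
3. -74.041600, 57.621833
4. -75.981412, 57.516338
5. 2.690250, -38.343467

Point 1:
  Lat: split at 2 digits → 88° and 45.172′; 88 + 45.172/60 = 88.7528667
  hemisphere S, so the sign is −
  λ: split at 3 digits → 062° and 11.812′; 62 + 11.812/60 = 62.1968667
  W ⇒ negate
Point 2:
  Lat: 41 + 24.095/60 = 41.4015833
  N ⇒ keep positive
  Lon: 4 + 12.869/60 = 4.2144833
  E → positive
Point 3:
  φ: 74° + 2/60 + 29.76/3600 = 74 + 0.033333 + 0.008267 = 74.0416000
  hemisphere S, so the sign is −
  Longitude: 57 + 37/60 + 18.6/3600 = 57.6218333
  E ⇒ keep positive
Point 4:
  Lat: split at 2 digits → 75° and 58.8847′; 75 + 58.8847/60 = 75.9814117
  S → negative
  Longitude: degrees = first 3 digits = 57, minutes = 30.98025; 57 + 30.98025/60 = 57.5163375
  E → positive
Point 5:
  φ: degrees = first 2 digits = 2, minutes = 41.415; 2 + 41.415/60 = 2.6902500
  N ⇒ keep positive
  Lon: split at 3 digits → 038° and 20.608′; 38 + 20.608/60 = 38.3434667
  hemisphere W, so the sign is −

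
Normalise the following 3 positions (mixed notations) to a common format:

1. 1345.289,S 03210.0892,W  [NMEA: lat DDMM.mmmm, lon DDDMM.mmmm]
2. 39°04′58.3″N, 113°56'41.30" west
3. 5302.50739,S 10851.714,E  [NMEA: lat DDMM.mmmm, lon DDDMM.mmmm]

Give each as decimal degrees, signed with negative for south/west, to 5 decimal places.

Point 1:
  Latitude: degrees = first 2 digits = 13, minutes = 45.289; 13 + 45.289/60 = 13.754817
  S ⇒ negate
  Longitude: split at 3 digits → 032° and 10.0892′; 32 + 10.0892/60 = 32.168153
  W → negative
Point 2:
  φ: 39 + 4/60 + 58.3/3600 = 39.082861
  N ⇒ keep positive
  Longitude: 113 + 56/60 + 41.3/3600 = 113.944806
  W ⇒ negate
Point 3:
  Latitude: degrees = first 2 digits = 53, minutes = 2.50739; 53 + 2.50739/60 = 53.041790
  S ⇒ negate
  Longitude: split at 3 digits → 108° and 51.714′; 108 + 51.714/60 = 108.861900
  E → positive

1. -13.75482, -32.16815
2. 39.08286, -113.94481
3. -53.04179, 108.86190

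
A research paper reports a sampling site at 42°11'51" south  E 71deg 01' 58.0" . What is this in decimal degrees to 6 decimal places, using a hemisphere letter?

42.197500° S, 71.032778° E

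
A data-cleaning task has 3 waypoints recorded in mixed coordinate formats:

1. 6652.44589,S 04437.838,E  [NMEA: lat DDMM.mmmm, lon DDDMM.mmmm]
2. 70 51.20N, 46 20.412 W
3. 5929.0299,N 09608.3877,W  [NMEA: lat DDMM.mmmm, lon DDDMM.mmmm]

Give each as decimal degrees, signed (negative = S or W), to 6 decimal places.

1. -66.874098, 44.630633
2. 70.853333, -46.340200
3. 59.483832, -96.139795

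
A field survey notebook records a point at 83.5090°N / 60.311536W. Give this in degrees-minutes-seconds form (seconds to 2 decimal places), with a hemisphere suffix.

83°30′32.40″ N, 60°18′41.53″ W

φ: whole degrees 83; 30.54000′ → 30′ and 32.4000″
Lon: whole degrees 60; 18.69216′ → 18′ and 41.5296″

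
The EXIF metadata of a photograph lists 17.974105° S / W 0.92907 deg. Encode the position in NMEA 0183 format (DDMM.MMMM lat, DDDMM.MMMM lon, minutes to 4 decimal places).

1758.4463,S / 00055.7442,W

Latitude: fractional part 0.974105 → 58.446300 minutes
Longitude: minutes = (0.929070 − 0) × 60 = 55.744200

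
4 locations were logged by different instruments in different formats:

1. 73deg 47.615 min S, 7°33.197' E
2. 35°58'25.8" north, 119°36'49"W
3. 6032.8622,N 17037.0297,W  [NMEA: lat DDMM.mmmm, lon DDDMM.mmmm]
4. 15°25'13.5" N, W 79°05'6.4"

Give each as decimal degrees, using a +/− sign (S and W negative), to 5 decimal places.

1. -73.79358, 7.55328
2. 35.97383, -119.61361
3. 60.54770, -170.61716
4. 15.42042, -79.08511

Point 1:
  Lat: 73 + 47.615/60 = 73.793583
  hemisphere S, so the sign is −
  λ: 7 + 33.197/60 = 7.553283
  E ⇒ keep positive
Point 2:
  Latitude: 35 + 58/60 + 25.8/3600 = 35.973833
  N → positive
  λ: 119 + 36/60 + 49/3600 = 119.613611
  W ⇒ negate
Point 3:
  φ: degrees = first 2 digits = 60, minutes = 32.8622; 60 + 32.8622/60 = 60.547703
  N ⇒ keep positive
  λ: degrees = first 3 digits = 170, minutes = 37.0297; 170 + 37.0297/60 = 170.617162
  hemisphere W, so the sign is −
Point 4:
  φ: 15° + 25/60 + 13.5/3600 = 15 + 0.416667 + 0.003750 = 15.420417
  N → positive
  Longitude: 5′ + 6.4″ = 5.10667′; 79 + 5.10667/60 = 79.085111
  hemisphere W, so the sign is −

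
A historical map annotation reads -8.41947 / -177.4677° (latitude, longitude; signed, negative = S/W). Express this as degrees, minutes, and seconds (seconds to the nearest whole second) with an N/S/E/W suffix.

8°25′10″ S, 177°28′4″ W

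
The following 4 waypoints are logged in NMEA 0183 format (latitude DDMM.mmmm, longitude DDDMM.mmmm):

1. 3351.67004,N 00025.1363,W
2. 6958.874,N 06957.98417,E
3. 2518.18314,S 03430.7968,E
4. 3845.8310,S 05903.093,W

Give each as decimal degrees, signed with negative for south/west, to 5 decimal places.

1. 33.86117, -0.41894
2. 69.98123, 69.96640
3. -25.30305, 34.51328
4. -38.76385, -59.05155

Point 1:
  Latitude: degrees = first 2 digits = 33, minutes = 51.67004; 33 + 51.67004/60 = 33.861167
  N → positive
  Lon: degrees = first 3 digits = 0, minutes = 25.1363; 0 + 25.1363/60 = 0.418938
  W ⇒ negate
Point 2:
  Lat: degrees = first 2 digits = 69, minutes = 58.874; 69 + 58.874/60 = 69.981233
  N ⇒ keep positive
  Lon: degrees = first 3 digits = 69, minutes = 57.98417; 69 + 57.98417/60 = 69.966403
  E ⇒ keep positive
Point 3:
  Lat: split at 2 digits → 25° and 18.18314′; 25 + 18.18314/60 = 25.303052
  S ⇒ negate
  Lon: split at 3 digits → 034° and 30.7968′; 34 + 30.7968/60 = 34.513280
  E → positive
Point 4:
  Lat: split at 2 digits → 38° and 45.831′; 38 + 45.831/60 = 38.763850
  hemisphere S, so the sign is −
  λ: degrees = first 3 digits = 59, minutes = 3.093; 59 + 3.093/60 = 59.051550
  hemisphere W, so the sign is −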